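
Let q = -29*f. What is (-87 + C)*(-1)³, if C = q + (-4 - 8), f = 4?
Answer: 215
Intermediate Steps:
q = -116 (q = -29*4 = -116)
C = -128 (C = -116 + (-4 - 8) = -116 - 12 = -128)
(-87 + C)*(-1)³ = (-87 - 128)*(-1)³ = -215*(-1) = 215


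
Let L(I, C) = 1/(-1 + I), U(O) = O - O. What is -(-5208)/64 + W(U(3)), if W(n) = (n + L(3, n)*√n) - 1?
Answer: 643/8 ≈ 80.375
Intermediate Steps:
U(O) = 0
W(n) = -1 + n + √n/2 (W(n) = (n + √n/(-1 + 3)) - 1 = (n + √n/2) - 1 = -1 + n + √n/2)
-(-5208)/64 + W(U(3)) = -(-5208)/64 + (-1 + 0 + √0/2) = -(-5208)/64 + (-1 + 0 + (½)*0) = -56*(-93/64) + (-1 + 0 + 0) = 651/8 - 1 = 643/8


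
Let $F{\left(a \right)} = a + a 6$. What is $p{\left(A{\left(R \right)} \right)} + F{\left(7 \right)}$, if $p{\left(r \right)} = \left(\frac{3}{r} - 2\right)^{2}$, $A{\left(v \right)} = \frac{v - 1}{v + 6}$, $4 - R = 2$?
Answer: $533$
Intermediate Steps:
$R = 2$ ($R = 4 - 2 = 2$)
$A{\left(v \right)} = \frac{-1 + v}{6 + v}$
$F{\left(a \right)} = 7 a$ ($F{\left(a \right)} = a + 6 a = 7 a$)
$p{\left(r \right)} = \left(-2 + \frac{3}{r}\right)^{2}$
$p{\left(A{\left(R \right)} \right)} + F{\left(7 \right)} = \frac{\left(-3 + 2 \frac{-1 + 2}{6 + 2}\right)^{2}}{\left(-1 + 2\right)^{2} \frac{1}{\left(6 + 2\right)^{2}}} + 7 \cdot 7 = \frac{\left(-3 + 2 \cdot \frac{1}{8} \cdot 1\right)^{2}}{\frac{1}{64}} + 49 = \frac{1}{(\frac{1}{8})^{2}} \left(-3 + 2 \cdot \frac{1}{8}\right)^{2} + 49 = 64 \left(-3 + \frac{1}{4}\right)^{2} + 49 = 64 \left(- \frac{11}{4}\right)^{2} + 49 = 64 \cdot \frac{121}{16} + 49 = 484 + 49 = 533$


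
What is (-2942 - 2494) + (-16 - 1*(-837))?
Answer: -4615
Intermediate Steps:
(-2942 - 2494) + (-16 - 1*(-837)) = -5436 + (-16 + 837) = -5436 + 821 = -4615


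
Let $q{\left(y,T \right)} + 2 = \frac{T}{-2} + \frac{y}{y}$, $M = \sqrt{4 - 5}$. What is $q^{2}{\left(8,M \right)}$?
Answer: $\frac{3}{4} + i \approx 0.75 + 1.0 i$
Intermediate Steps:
$M = i$ ($M = \sqrt{-1} = i \approx 1.0 i$)
$q{\left(y,T \right)} = -1 - \frac{T}{2}$ ($q{\left(y,T \right)} = -2 + \left(\frac{T}{-2} + \frac{y}{y}\right) = -2 + \left(T \left(- \frac{1}{2}\right) + 1\right) = -2 - \left(-1 + \frac{T}{2}\right) = -1 - \frac{T}{2}$)
$q^{2}{\left(8,M \right)} = \left(-1 - \frac{i}{2}\right)^{2}$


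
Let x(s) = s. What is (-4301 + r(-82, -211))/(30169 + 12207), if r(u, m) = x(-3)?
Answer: -538/5297 ≈ -0.10157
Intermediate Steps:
r(u, m) = -3
(-4301 + r(-82, -211))/(30169 + 12207) = (-4301 - 3)/(30169 + 12207) = -4304/42376 = -4304*1/42376 = -538/5297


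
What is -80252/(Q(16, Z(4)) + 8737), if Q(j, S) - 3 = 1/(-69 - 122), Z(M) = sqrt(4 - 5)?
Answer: -15328132/1669339 ≈ -9.1822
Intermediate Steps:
Z(M) = I (Z(M) = sqrt(-1) = I)
Q(j, S) = 572/191 (Q(j, S) = 3 + 1/(-69 - 122) = 3 + 1/(-191) = 3 - 1/191 = 572/191)
-80252/(Q(16, Z(4)) + 8737) = -80252/(572/191 + 8737) = -80252/1669339/191 = -80252*191/1669339 = -15328132/1669339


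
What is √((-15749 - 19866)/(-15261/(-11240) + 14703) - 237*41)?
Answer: 19*I*√81717575554265813/55092327 ≈ 98.587*I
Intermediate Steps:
√((-15749 - 19866)/(-15261/(-11240) + 14703) - 237*41) = √(-35615/(-15261*(-1/11240) + 14703) - 9717) = √(-35615/(15261/11240 + 14703) - 9717) = √(-35615/165276981/11240 - 9717) = √(-35615*11240/165276981 - 9717) = √(-400312600/165276981 - 9717) = √(-1606396736977/165276981) = 19*I*√81717575554265813/55092327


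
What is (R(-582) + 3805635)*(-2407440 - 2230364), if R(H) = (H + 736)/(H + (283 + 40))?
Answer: -653042099313292/37 ≈ -1.7650e+13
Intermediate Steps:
R(H) = (736 + H)/(323 + H) (R(H) = (736 + H)/(H + 323) = (736 + H)/(323 + H))
(R(-582) + 3805635)*(-2407440 - 2230364) = ((736 - 582)/(323 - 582) + 3805635)*(-2407440 - 2230364) = (154/(-259) + 3805635)*(-4637804) = (-1/259*154 + 3805635)*(-4637804) = (-22/37 + 3805635)*(-4637804) = (140808473/37)*(-4637804) = -653042099313292/37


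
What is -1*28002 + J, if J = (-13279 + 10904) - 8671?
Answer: -39048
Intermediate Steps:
J = -11046 (J = -2375 - 8671 = -11046)
-1*28002 + J = -1*28002 - 11046 = -28002 - 11046 = -39048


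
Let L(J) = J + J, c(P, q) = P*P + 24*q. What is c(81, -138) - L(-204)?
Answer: 3657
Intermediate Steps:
c(P, q) = P² + 24*q
L(J) = 2*J
c(81, -138) - L(-204) = (81² + 24*(-138)) - 2*(-204) = (6561 - 3312) - 1*(-408) = 3249 + 408 = 3657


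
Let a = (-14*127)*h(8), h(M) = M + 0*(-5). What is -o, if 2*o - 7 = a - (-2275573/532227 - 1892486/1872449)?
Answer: 7081468952854346/996567913923 ≈ 7105.9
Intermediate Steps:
h(M) = M (h(M) = M + 0 = M)
a = -14224 (a = -14*127*8 = -1778*8 = -14224)
o = -7081468952854346/996567913923 (o = 7/2 + (-14224 - (-2275573/532227 - 1892486/1872449))/2 = 7/2 + (-14224 - 1*(-5268126534599/996567913923))/2 = 7/2 + (-14224 + 5268126534599/996567913923)/2 = 7/2 + (½)*(-14169913881106153/996567913923) = 7/2 - 14169913881106153/1993135827846 = -7081468952854346/996567913923 ≈ -7105.9)
-o = -1*(-7081468952854346/996567913923) = 7081468952854346/996567913923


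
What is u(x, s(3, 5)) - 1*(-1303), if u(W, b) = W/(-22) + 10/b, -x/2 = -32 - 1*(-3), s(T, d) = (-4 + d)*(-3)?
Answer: 42802/33 ≈ 1297.0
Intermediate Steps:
s(T, d) = 12 - 3*d
x = 58 (x = -2*(-32 - 1*(-3)) = -2*(-32 + 3) = -2*(-29) = 58)
u(W, b) = 10/b - W/22 (u(W, b) = W*(-1/22) + 10/b = -W/22 + 10/b = 10/b - W/22)
u(x, s(3, 5)) - 1*(-1303) = (10/(12 - 3*5) - 1/22*58) - 1*(-1303) = (10/(12 - 15) - 29/11) + 1303 = (10/(-3) - 29/11) + 1303 = (10*(-⅓) - 29/11) + 1303 = (-10/3 - 29/11) + 1303 = -197/33 + 1303 = 42802/33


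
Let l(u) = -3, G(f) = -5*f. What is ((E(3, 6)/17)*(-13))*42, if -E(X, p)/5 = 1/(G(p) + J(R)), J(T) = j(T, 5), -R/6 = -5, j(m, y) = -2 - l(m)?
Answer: -2730/493 ≈ -5.5375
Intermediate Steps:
j(m, y) = 1 (j(m, y) = -2 - 1*(-3) = -2 + 3 = 1)
R = 30 (R = -6*(-5) = 30)
J(T) = 1
E(X, p) = -5/(1 - 5*p) (E(X, p) = -5/(-5*p + 1) = -5/(1 - 5*p))
((E(3, 6)/17)*(-13))*42 = (((5/(-1 + 5*6))/17)*(-13))*42 = (((5/(-1 + 30))*(1/17))*(-13))*42 = (((5/29)*(1/17))*(-13))*42 = ((5/493)*(-13))*42 = -65/493*42 = -2730/493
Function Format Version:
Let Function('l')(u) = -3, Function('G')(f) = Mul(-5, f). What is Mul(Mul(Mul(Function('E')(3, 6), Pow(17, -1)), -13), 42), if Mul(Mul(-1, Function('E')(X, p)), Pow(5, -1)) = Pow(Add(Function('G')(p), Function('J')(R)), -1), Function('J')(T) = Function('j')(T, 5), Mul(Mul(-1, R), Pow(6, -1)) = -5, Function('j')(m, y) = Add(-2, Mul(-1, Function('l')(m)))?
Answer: Rational(-2730, 493) ≈ -5.5375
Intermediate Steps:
Function('j')(m, y) = 1 (Function('j')(m, y) = Add(-2, Mul(-1, -3)) = Add(-2, 3) = 1)
R = 30 (R = Mul(-6, -5) = 30)
Function('J')(T) = 1
Function('E')(X, p) = Mul(-5, Pow(Add(1, Mul(-5, p)), -1)) (Function('E')(X, p) = Mul(-5, Pow(Add(Mul(-5, p), 1), -1)) = Mul(-5, Pow(Add(1, Mul(-5, p)), -1)))
Mul(Mul(Mul(Function('E')(3, 6), Pow(17, -1)), -13), 42) = Mul(Mul(Mul(Mul(5, Pow(Add(-1, Mul(5, 6)), -1)), Pow(17, -1)), -13), 42) = Mul(Mul(Mul(Mul(5, Pow(Add(-1, 30), -1)), Rational(1, 17)), -13), 42) = Mul(Mul(Mul(Mul(5, Pow(29, -1)), Rational(1, 17)), -13), 42) = Mul(Mul(Mul(Mul(5, Rational(1, 29)), Rational(1, 17)), -13), 42) = Mul(Mul(Mul(Rational(5, 29), Rational(1, 17)), -13), 42) = Mul(Mul(Rational(5, 493), -13), 42) = Mul(Rational(-65, 493), 42) = Rational(-2730, 493)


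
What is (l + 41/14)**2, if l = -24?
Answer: 87025/196 ≈ 444.00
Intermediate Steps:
(l + 41/14)**2 = (-24 + 41/14)**2 = (-295/14)**2 = 87025/196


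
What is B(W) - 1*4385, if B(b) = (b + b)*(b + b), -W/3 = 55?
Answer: 104515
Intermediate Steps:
W = -165 (W = -3*55 = -165)
B(b) = 4*b**2 (B(b) = (2*b)*(2*b) = 4*b**2)
B(W) - 1*4385 = 4*(-165)**2 - 1*4385 = 4*27225 - 4385 = 108900 - 4385 = 104515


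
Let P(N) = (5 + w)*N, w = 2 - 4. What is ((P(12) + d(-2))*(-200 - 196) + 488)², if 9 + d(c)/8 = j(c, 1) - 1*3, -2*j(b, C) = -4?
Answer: 320839744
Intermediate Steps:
w = -2
j(b, C) = 2 (j(b, C) = -½*(-4) = 2)
P(N) = 3*N (P(N) = (5 - 2)*N = 3*N)
d(c) = -80 (d(c) = -72 + 8*(2 - 1*3) = -72 + 8*(2 - 3) = -72 + 8*(-1) = -72 - 8 = -80)
((P(12) + d(-2))*(-200 - 196) + 488)² = ((3*12 - 80)*(-200 - 196) + 488)² = ((36 - 80)*(-396) + 488)² = (-44*(-396) + 488)² = (17424 + 488)² = 17912² = 320839744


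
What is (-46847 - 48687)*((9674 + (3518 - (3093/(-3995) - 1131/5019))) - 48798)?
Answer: 22734304996744604/6683635 ≈ 3.4015e+9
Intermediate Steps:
(-46847 - 48687)*((9674 + (3518 - (3093/(-3995) - 1131/5019))) - 48798) = -95534*((9674 + (3518 - (3093*(-1/3995) - 1131*1/5019))) - 48798) = -95534*((9674 + (3518 - (-3093/3995 - 377/1673))) - 48798) = -95534*((9674 + (3518 - 1*(-6680704/6683635))) - 48798) = -95534*((9674 + (3518 + 6680704/6683635)) - 48798) = -95534*((9674 + 23519708634/6683635) - 48798) = -95534*(88177193624/6683635 - 48798) = -95534*(-237970827106/6683635) = 22734304996744604/6683635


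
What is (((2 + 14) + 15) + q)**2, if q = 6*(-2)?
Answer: 361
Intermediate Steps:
q = -12
(((2 + 14) + 15) + q)**2 = (((2 + 14) + 15) - 12)**2 = ((16 + 15) - 12)**2 = (31 - 12)**2 = 19**2 = 361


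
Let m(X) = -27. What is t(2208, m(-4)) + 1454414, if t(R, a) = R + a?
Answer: 1456595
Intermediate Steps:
t(2208, m(-4)) + 1454414 = (2208 - 27) + 1454414 = 2181 + 1454414 = 1456595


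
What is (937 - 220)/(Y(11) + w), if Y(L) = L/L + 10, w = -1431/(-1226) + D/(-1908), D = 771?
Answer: 279535356/4586065 ≈ 60.953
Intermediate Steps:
w = 297517/389868 (w = -1431/(-1226) + 771/(-1908) = -1431*(-1/1226) + 771*(-1/1908) = 1431/1226 - 257/636 = 297517/389868 ≈ 0.76312)
Y(L) = 11 (Y(L) = 1 + 10 = 11)
(937 - 220)/(Y(11) + w) = (937 - 220)/(11 + 297517/389868) = 717/(4586065/389868) = 717*(389868/4586065) = 279535356/4586065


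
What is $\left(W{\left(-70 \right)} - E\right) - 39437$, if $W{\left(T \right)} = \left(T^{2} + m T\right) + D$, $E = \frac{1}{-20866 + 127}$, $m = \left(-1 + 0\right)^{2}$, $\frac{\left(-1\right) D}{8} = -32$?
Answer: $- \frac{712405388}{20739} \approx -34351.0$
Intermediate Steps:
$D = 256$ ($D = \left(-8\right) \left(-32\right) = 256$)
$m = 1$ ($m = \left(-1\right)^{2} = 1$)
$E = - \frac{1}{20739}$ ($E = \frac{1}{-20739} = - \frac{1}{20739} \approx -4.8218 \cdot 10^{-5}$)
$W{\left(T \right)} = 256 + T + T^{2}$ ($W{\left(T \right)} = \left(T^{2} + 1 T\right) + 256 = \left(T^{2} + T\right) + 256 = \left(T + T^{2}\right) + 256 = 256 + T + T^{2}$)
$\left(W{\left(-70 \right)} - E\right) - 39437 = \left(\left(256 - 70 + \left(-70\right)^{2}\right) - - \frac{1}{20739}\right) - 39437 = \left(\left(256 - 70 + 4900\right) + \frac{1}{20739}\right) - 39437 = \left(5086 + \frac{1}{20739}\right) - 39437 = \frac{105478555}{20739} - 39437 = - \frac{712405388}{20739}$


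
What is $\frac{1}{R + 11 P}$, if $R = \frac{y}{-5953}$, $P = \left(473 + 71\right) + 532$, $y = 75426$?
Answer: $\frac{5953}{70384282} \approx 8.4579 \cdot 10^{-5}$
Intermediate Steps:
$P = 1076$ ($P = 544 + 532 = 1076$)
$R = - \frac{75426}{5953}$ ($R = \frac{75426}{-5953} = 75426 \left(- \frac{1}{5953}\right) = - \frac{75426}{5953} \approx -12.67$)
$\frac{1}{R + 11 P} = \frac{1}{- \frac{75426}{5953} + 11 \cdot 1076} = \frac{1}{- \frac{75426}{5953} + 11836} = \frac{1}{\frac{70384282}{5953}} = \frac{5953}{70384282}$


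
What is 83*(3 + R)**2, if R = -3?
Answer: 0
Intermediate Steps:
83*(3 + R)**2 = 83*(3 - 3)**2 = 83*0**2 = 83*0 = 0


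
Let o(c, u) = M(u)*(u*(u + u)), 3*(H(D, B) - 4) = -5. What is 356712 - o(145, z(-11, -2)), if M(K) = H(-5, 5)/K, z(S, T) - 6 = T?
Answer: 1070080/3 ≈ 3.5669e+5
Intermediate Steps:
H(D, B) = 7/3 (H(D, B) = 4 + (⅓)*(-5) = 4 - 5/3 = 7/3)
z(S, T) = 6 + T
M(K) = 7/(3*K)
o(c, u) = 14*u/3 (o(c, u) = (7/(3*u))*(u*(u + u)) = (7/(3*u))*(u*(2*u)) = (7/(3*u))*(2*u²) = 14*u/3)
356712 - o(145, z(-11, -2)) = 356712 - 14*(6 - 2)/3 = 356712 - 14*4/3 = 356712 - 1*56/3 = 356712 - 56/3 = 1070080/3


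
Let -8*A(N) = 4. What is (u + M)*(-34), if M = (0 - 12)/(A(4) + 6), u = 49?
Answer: -17510/11 ≈ -1591.8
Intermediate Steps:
A(N) = -1/2 (A(N) = -1/8*4 = -1/2)
M = -24/11 (M = (0 - 12)/(-1/2 + 6) = -12/11/2 = -12*2/11 = -24/11 ≈ -2.1818)
(u + M)*(-34) = (49 - 24/11)*(-34) = (515/11)*(-34) = -17510/11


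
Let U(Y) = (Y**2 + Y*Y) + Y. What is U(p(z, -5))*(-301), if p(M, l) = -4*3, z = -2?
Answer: -83076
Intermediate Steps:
p(M, l) = -12
U(Y) = Y + 2*Y**2 (U(Y) = (Y**2 + Y**2) + Y = 2*Y**2 + Y = Y + 2*Y**2)
U(p(z, -5))*(-301) = -12*(1 + 2*(-12))*(-301) = -12*(1 - 24)*(-301) = -12*(-23)*(-301) = 276*(-301) = -83076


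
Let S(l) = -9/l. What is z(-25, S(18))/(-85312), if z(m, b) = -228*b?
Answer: -57/42656 ≈ -0.0013363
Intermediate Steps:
z(-25, S(18))/(-85312) = -(-2052)/18/(-85312) = -(-2052)/18*(-1/85312) = -228*(-½)*(-1/85312) = 114*(-1/85312) = -57/42656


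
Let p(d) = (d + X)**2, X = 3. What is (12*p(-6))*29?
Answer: 3132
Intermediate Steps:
p(d) = (3 + d)**2 (p(d) = (d + 3)**2 = (3 + d)**2)
(12*p(-6))*29 = (12*(3 - 6)**2)*29 = (12*(-3)**2)*29 = (12*9)*29 = 108*29 = 3132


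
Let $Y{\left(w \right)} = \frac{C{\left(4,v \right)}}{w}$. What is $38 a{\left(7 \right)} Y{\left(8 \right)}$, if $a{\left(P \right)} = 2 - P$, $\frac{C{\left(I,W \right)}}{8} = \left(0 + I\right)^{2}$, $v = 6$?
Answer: $-3040$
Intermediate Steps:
$C{\left(I,W \right)} = 8 I^{2}$ ($C{\left(I,W \right)} = 8 \left(0 + I\right)^{2} = 8 I^{2}$)
$Y{\left(w \right)} = \frac{128}{w}$ ($Y{\left(w \right)} = \frac{8 \cdot 4^{2}}{w} = \frac{8 \cdot 16}{w} = \frac{128}{w}$)
$38 a{\left(7 \right)} Y{\left(8 \right)} = 38 \left(2 - 7\right) \frac{128}{8} = 38 \left(2 - 7\right) 128 \cdot \frac{1}{8} = 38 \left(-5\right) 16 = \left(-190\right) 16 = -3040$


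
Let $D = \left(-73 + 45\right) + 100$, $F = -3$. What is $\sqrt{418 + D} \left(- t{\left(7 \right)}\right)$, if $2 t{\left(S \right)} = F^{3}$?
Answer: $\frac{189 \sqrt{10}}{2} \approx 298.84$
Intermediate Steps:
$t{\left(S \right)} = - \frac{27}{2}$ ($t{\left(S \right)} = \frac{\left(-3\right)^{3}}{2} = \frac{1}{2} \left(-27\right) = - \frac{27}{2}$)
$D = 72$ ($D = -28 + 100 = 72$)
$\sqrt{418 + D} \left(- t{\left(7 \right)}\right) = \sqrt{418 + 72} \left(\left(-1\right) \left(- \frac{27}{2}\right)\right) = \sqrt{490} \cdot \frac{27}{2} = 7 \sqrt{10} \cdot \frac{27}{2} = \frac{189 \sqrt{10}}{2}$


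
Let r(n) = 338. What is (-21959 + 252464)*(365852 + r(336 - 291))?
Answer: 84408625950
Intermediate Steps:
(-21959 + 252464)*(365852 + r(336 - 291)) = (-21959 + 252464)*(365852 + 338) = 230505*366190 = 84408625950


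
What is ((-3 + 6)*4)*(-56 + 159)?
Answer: 1236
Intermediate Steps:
((-3 + 6)*4)*(-56 + 159) = (3*4)*103 = 12*103 = 1236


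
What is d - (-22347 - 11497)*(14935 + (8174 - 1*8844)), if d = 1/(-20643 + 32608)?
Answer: 5776518456901/11965 ≈ 4.8278e+8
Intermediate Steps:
d = 1/11965 ≈ 8.3577e-5
d - (-22347 - 11497)*(14935 + (8174 - 1*8844)) = 1/11965 - (-22347 - 11497)*(14935 + (8174 - 1*8844)) = 1/11965 - (-33844)*(14935 + (8174 - 8844)) = 1/11965 - (-33844)*(14935 - 670) = 1/11965 - (-33844)*14265 = 1/11965 - 1*(-482784660) = 1/11965 + 482784660 = 5776518456901/11965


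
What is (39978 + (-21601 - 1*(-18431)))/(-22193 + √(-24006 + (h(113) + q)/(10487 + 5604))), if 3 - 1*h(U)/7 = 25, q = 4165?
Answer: -6572207589452/3962837211097 - 55212*I*√690619524965/3962837211097 ≈ -1.6585 - 0.011578*I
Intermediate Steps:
h(U) = -154 (h(U) = 21 - 7*25 = 21 - 175 = -154)
(39978 + (-21601 - 1*(-18431)))/(-22193 + √(-24006 + (h(113) + q)/(10487 + 5604))) = (39978 + (-21601 - 1*(-18431)))/(-22193 + √(-24006 + (-154 + 4165)/(10487 + 5604))) = (39978 + (-21601 + 18431))/(-22193 + √(-24006 + 4011/16091)) = (39978 - 3170)/(-22193 + √(-24006 + 4011*(1/16091))) = 36808/(-22193 + √(-24006 + 4011/16091)) = 36808/(-22193 + √(-386276535/16091)) = 36808/(-22193 + 3*I*√690619524965/16091)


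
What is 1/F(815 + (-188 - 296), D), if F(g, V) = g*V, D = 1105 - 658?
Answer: 1/147957 ≈ 6.7587e-6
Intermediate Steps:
D = 447
F(g, V) = V*g
1/F(815 + (-188 - 296), D) = 1/(447*(815 + (-188 - 296))) = 1/(447*(815 - 484)) = 1/(447*331) = 1/147957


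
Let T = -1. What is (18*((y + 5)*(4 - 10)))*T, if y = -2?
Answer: 324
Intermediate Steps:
(18*((y + 5)*(4 - 10)))*T = (18*((-2 + 5)*(4 - 10)))*(-1) = (18*(3*(-6)))*(-1) = (18*(-18))*(-1) = -324*(-1) = 324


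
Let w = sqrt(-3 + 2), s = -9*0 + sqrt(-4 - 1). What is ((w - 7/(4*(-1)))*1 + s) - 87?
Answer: -341/4 + I + I*sqrt(5) ≈ -85.25 + 3.2361*I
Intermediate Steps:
s = I*sqrt(5) (s = 0 + sqrt(-5) = 0 + I*sqrt(5) = I*sqrt(5) ≈ 2.2361*I)
w = I (w = sqrt(-1) = I ≈ 1.0*I)
((w - 7/(4*(-1)))*1 + s) - 87 = ((I - 7/(4*(-1)))*1 + I*sqrt(5)) - 87 = ((I - 7/(-4))*1 + I*sqrt(5)) - 87 = ((I - 7*(-1/4))*1 + I*sqrt(5)) - 87 = ((I + 7/4)*1 + I*sqrt(5)) - 87 = ((7/4 + I)*1 + I*sqrt(5)) - 87 = ((7/4 + I) + I*sqrt(5)) - 87 = (7/4 + I + I*sqrt(5)) - 87 = -341/4 + I + I*sqrt(5)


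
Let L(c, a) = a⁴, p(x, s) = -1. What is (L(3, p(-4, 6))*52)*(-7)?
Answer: -364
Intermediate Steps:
(L(3, p(-4, 6))*52)*(-7) = ((-1)⁴*52)*(-7) = (1*52)*(-7) = 52*(-7) = -364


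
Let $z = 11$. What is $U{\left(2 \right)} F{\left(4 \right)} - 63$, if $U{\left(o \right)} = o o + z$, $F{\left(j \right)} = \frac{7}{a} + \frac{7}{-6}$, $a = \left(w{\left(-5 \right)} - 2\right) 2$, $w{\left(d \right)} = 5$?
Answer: $-63$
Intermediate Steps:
$a = 6$ ($a = \left(5 - 2\right) 2 = 3 \cdot 2 = 6$)
$F{\left(j \right)} = 0$ ($F{\left(j \right)} = \frac{7}{6} + \frac{7}{-6} = 7 \cdot \frac{1}{6} + 7 \left(- \frac{1}{6}\right) = \frac{7}{6} - \frac{7}{6} = 0$)
$U{\left(o \right)} = 11 + o^{2}$ ($U{\left(o \right)} = o o + 11 = o^{2} + 11 = 11 + o^{2}$)
$U{\left(2 \right)} F{\left(4 \right)} - 63 = \left(11 + 2^{2}\right) 0 - 63 = \left(11 + 4\right) 0 - 63 = 15 \cdot 0 - 63 = 0 - 63 = -63$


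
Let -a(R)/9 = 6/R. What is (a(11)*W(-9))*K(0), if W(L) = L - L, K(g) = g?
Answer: 0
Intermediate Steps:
a(R) = -54/R
W(L) = 0
(a(11)*W(-9))*K(0) = (-54/11*0)*0 = (-54*1/11*0)*0 = -54/11*0*0 = 0*0 = 0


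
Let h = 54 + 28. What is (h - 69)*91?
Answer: 1183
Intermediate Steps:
h = 82
(h - 69)*91 = (82 - 69)*91 = 13*91 = 1183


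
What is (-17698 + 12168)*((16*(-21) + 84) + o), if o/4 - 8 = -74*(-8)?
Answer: -11878440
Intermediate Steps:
o = 2400 (o = 32 + 4*(-74*(-8)) = 32 + 4*592 = 32 + 2368 = 2400)
(-17698 + 12168)*((16*(-21) + 84) + o) = (-17698 + 12168)*((16*(-21) + 84) + 2400) = -5530*((-336 + 84) + 2400) = -5530*(-252 + 2400) = -5530*2148 = -11878440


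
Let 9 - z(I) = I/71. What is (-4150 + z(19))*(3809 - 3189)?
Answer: -182298600/71 ≈ -2.5676e+6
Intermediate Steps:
z(I) = 9 - I/71
(-4150 + z(19))*(3809 - 3189) = (-4150 + (9 - 1/71*19))*(3809 - 3189) = (-4150 + (9 - 19/71))*620 = (-4150 + 620/71)*620 = -294030/71*620 = -182298600/71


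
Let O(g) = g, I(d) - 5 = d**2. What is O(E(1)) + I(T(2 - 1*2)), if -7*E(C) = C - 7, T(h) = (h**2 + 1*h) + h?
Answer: 41/7 ≈ 5.8571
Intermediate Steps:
T(h) = h**2 + 2*h (T(h) = (h**2 + h) + h = (h + h**2) + h = h**2 + 2*h)
E(C) = 1 - C/7 (E(C) = -(C - 7)/7 = -(-7 + C)/7 = 1 - C/7)
I(d) = 5 + d**2
O(E(1)) + I(T(2 - 1*2)) = (1 - 1/7*1) + (5 + ((2 - 1*2)*(2 + (2 - 1*2)))**2) = (1 - 1/7) + (5 + ((2 - 2)*(2 + (2 - 2)))**2) = 6/7 + (5 + (0*(2 + 0))**2) = 6/7 + (5 + (0*2)**2) = 6/7 + (5 + 0**2) = 6/7 + (5 + 0) = 6/7 + 5 = 41/7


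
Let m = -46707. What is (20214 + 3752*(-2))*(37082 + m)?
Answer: -122333750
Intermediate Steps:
(20214 + 3752*(-2))*(37082 + m) = (20214 + 3752*(-2))*(37082 - 46707) = (20214 - 7504)*(-9625) = 12710*(-9625) = -122333750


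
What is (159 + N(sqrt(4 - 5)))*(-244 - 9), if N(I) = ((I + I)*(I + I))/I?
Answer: -40227 - 1012*I ≈ -40227.0 - 1012.0*I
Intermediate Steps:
N(I) = 4*I (N(I) = ((2*I)*(2*I))/I = (4*I**2)/I = 4*I)
(159 + N(sqrt(4 - 5)))*(-244 - 9) = (159 + 4*sqrt(4 - 5))*(-244 - 9) = (159 + 4*sqrt(-1))*(-253) = (159 + 4*I)*(-253) = -40227 - 1012*I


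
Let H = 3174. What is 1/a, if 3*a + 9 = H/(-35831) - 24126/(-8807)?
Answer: -315563617/667855755 ≈ -0.47250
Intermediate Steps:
a = -667855755/315563617 (a = -3 + (3174/(-35831) - 24126/(-8807))/3 = -3 + (3174*(-1/35831) - 24126*(-1/8807))/3 = -3 + (-3174/35831 + 24126/8807)/3 = -3 + (⅓)*(836505288/315563617) = -3 + 278835096/315563617 = -667855755/315563617 ≈ -2.1164)
1/a = 1/(-667855755/315563617) = -315563617/667855755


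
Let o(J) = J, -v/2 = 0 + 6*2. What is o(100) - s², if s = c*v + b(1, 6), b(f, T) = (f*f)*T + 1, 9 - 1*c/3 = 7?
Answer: -18669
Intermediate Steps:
c = 6 (c = 27 - 3*7 = 27 - 21 = 6)
v = -24 (v = -2*(0 + 6*2) = -2*(0 + 12) = -2*12 = -24)
b(f, T) = 1 + T*f² (b(f, T) = f²*T + 1 = T*f² + 1 = 1 + T*f²)
s = -137 (s = 6*(-24) + (1 + 6*1²) = -144 + (1 + 6*1) = -144 + (1 + 6) = -144 + 7 = -137)
o(100) - s² = 100 - 1*(-137)² = 100 - 1*18769 = 100 - 18769 = -18669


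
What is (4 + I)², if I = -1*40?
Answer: 1296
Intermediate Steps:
I = -40
(4 + I)² = (4 - 40)² = (-36)² = 1296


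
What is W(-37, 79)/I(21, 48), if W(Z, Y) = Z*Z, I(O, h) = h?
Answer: 1369/48 ≈ 28.521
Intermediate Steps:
W(Z, Y) = Z²
W(-37, 79)/I(21, 48) = (-37)²/48 = 1369*(1/48) = 1369/48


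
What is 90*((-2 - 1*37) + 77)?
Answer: 3420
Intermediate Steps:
90*((-2 - 1*37) + 77) = 90*((-2 - 37) + 77) = 90*(-39 + 77) = 90*38 = 3420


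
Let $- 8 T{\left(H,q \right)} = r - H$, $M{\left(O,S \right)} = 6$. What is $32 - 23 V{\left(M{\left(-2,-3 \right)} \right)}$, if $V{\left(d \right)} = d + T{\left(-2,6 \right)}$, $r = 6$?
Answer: $-83$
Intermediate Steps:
$T{\left(H,q \right)} = - \frac{3}{4} + \frac{H}{8}$ ($T{\left(H,q \right)} = - \frac{6 - H}{8} = - \frac{3}{4} + \frac{H}{8}$)
$V{\left(d \right)} = -1 + d$ ($V{\left(d \right)} = d + \left(- \frac{3}{4} + \frac{1}{8} \left(-2\right)\right) = d - 1 = -1 + d$)
$32 - 23 V{\left(M{\left(-2,-3 \right)} \right)} = 32 - 23 \left(-1 + 6\right) = 32 - 115 = -83$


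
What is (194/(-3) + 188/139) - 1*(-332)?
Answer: 112042/417 ≈ 268.69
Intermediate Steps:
(194/(-3) + 188/139) - 1*(-332) = (194*(-1/3) + 188*(1/139)) + 332 = (-194/3 + 188/139) + 332 = -26402/417 + 332 = 112042/417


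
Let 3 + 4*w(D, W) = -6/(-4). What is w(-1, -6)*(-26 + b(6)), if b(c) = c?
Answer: 15/2 ≈ 7.5000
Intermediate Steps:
w(D, W) = -3/8 (w(D, W) = -¾ + (-6/(-4))/4 = -¾ + (-6*(-¼))/4 = -¾ + (¼)*(3/2) = -¾ + 3/8 = -3/8)
w(-1, -6)*(-26 + b(6)) = -3*(-26 + 6)/8 = -3/8*(-20) = 15/2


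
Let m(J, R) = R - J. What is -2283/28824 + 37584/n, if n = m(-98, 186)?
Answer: 90222737/682168 ≈ 132.26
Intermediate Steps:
n = 284 (n = 186 - 1*(-98) = 186 + 98 = 284)
-2283/28824 + 37584/n = -2283/28824 + 37584/284 = -2283*1/28824 + 37584*(1/284) = -761/9608 + 9396/71 = 90222737/682168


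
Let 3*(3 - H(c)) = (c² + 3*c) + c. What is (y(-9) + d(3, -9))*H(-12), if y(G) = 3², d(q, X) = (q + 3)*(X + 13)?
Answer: -957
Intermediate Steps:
H(c) = 3 - 4*c/3 - c²/3 (H(c) = 3 - ((c² + 3*c) + c)/3 = 3 - (c² + 4*c)/3 = 3 + (-4*c/3 - c²/3) = 3 - 4*c/3 - c²/3)
d(q, X) = (3 + q)*(13 + X)
y(G) = 9
(y(-9) + d(3, -9))*H(-12) = (9 + (39 + 3*(-9) + 13*3 - 9*3))*(3 - 4/3*(-12) - ⅓*(-12)²) = (9 + (39 - 27 + 39 - 27))*(3 + 16 - ⅓*144) = (9 + 24)*(3 + 16 - 48) = 33*(-29) = -957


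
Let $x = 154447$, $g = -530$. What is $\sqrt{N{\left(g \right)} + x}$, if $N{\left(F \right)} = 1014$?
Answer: $\sqrt{155461} \approx 394.29$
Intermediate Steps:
$\sqrt{N{\left(g \right)} + x} = \sqrt{1014 + 154447} = \sqrt{155461}$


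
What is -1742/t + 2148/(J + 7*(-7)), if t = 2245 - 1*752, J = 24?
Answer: -3250514/37325 ≈ -87.087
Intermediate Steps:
t = 1493 (t = 2245 - 752 = 1493)
-1742/t + 2148/(J + 7*(-7)) = -1742/1493 + 2148/(24 + 7*(-7)) = -1742*1/1493 + 2148/(24 - 49) = -1742/1493 + 2148/(-25) = -1742/1493 + 2148*(-1/25) = -1742/1493 - 2148/25 = -3250514/37325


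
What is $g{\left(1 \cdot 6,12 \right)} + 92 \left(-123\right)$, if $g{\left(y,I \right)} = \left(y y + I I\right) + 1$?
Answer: $-11135$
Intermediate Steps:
$g{\left(y,I \right)} = 1 + I^{2} + y^{2}$ ($g{\left(y,I \right)} = \left(y^{2} + I^{2}\right) + 1 = \left(I^{2} + y^{2}\right) + 1 = 1 + I^{2} + y^{2}$)
$g{\left(1 \cdot 6,12 \right)} + 92 \left(-123\right) = \left(1 + 12^{2} + \left(1 \cdot 6\right)^{2}\right) + 92 \left(-123\right) = \left(1 + 144 + 6^{2}\right) - 11316 = \left(1 + 144 + 36\right) - 11316 = 181 - 11316 = -11135$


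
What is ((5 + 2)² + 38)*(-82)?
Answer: -7134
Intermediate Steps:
((5 + 2)² + 38)*(-82) = (7² + 38)*(-82) = (49 + 38)*(-82) = 87*(-82) = -7134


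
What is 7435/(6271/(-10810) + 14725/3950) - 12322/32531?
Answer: 103259858649179/43723876108 ≈ 2361.6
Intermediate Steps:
7435/(6271/(-10810) + 14725/3950) - 12322/32531 = 7435/(6271*(-1/10810) + 14725*(1/3950)) - 12322*1/32531 = 7435/(-6271/10810 + 589/158) - 12322/32531 = 7435/(1344068/426995) - 12322/32531 = 7435*(426995/1344068) - 12322/32531 = 3174707825/1344068 - 12322/32531 = 103259858649179/43723876108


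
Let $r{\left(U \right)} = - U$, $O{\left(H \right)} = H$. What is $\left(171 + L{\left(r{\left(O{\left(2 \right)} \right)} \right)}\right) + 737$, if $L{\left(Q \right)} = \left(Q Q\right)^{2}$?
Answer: $924$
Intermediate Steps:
$L{\left(Q \right)} = Q^{4}$ ($L{\left(Q \right)} = \left(Q^{2}\right)^{2} = Q^{4}$)
$\left(171 + L{\left(r{\left(O{\left(2 \right)} \right)} \right)}\right) + 737 = \left(171 + \left(\left(-1\right) 2\right)^{4}\right) + 737 = \left(171 + \left(-2\right)^{4}\right) + 737 = \left(171 + 16\right) + 737 = 187 + 737 = 924$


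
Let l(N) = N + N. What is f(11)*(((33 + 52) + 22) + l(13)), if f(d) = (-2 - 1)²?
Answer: 1197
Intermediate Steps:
f(d) = 9 (f(d) = (-3)² = 9)
l(N) = 2*N
f(11)*(((33 + 52) + 22) + l(13)) = 9*(((33 + 52) + 22) + 2*13) = 9*((85 + 22) + 26) = 9*(107 + 26) = 9*133 = 1197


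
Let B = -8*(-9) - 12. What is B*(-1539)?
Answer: -92340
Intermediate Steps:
B = 60 (B = 72 - 12 = 60)
B*(-1539) = 60*(-1539) = -92340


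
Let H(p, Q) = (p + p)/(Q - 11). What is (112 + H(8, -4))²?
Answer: 2768896/225 ≈ 12306.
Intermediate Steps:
H(p, Q) = 2*p/(-11 + Q) (H(p, Q) = (2*p)/(-11 + Q) = 2*p/(-11 + Q))
(112 + H(8, -4))² = (112 + 2*8/(-11 - 4))² = (112 + 2*8/(-15))² = (112 + 2*8*(-1/15))² = (112 - 16/15)² = (1664/15)² = 2768896/225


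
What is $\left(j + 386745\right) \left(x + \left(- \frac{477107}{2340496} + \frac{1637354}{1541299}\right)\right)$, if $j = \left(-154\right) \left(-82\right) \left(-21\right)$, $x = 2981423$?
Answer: $\frac{68808944293505465906049}{189863376016} \approx 3.6241 \cdot 10^{11}$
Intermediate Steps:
$j = -265188$ ($j = 12628 \left(-21\right) = -265188$)
$\left(j + 386745\right) \left(x + \left(- \frac{477107}{2340496} + \frac{1637354}{1541299}\right)\right) = \left(-265188 + 386745\right) \left(2981423 + \left(- \frac{477107}{2340496} + \frac{1637354}{1541299}\right)\right) = 121557 \left(2981423 + \left(\left(-477107\right) \frac{1}{2340496} + 1637354 \cdot \frac{1}{1541299}\right)\right) = 121557 \left(2981423 + \left(- \frac{477107}{2340496} + \frac{1637354}{1541299}\right)\right) = 121557 \left(2981423 + \frac{162992418189}{189863376016}\right) = 121557 \cdot \frac{566063199104168957}{189863376016} = \frac{68808944293505465906049}{189863376016}$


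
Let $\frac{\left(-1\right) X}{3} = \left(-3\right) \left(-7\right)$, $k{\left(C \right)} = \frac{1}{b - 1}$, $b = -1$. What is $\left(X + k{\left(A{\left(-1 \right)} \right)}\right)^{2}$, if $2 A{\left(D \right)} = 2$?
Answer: $\frac{16129}{4} \approx 4032.3$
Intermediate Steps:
$A{\left(D \right)} = 1$ ($A{\left(D \right)} = \frac{1}{2} \cdot 2 = 1$)
$k{\left(C \right)} = - \frac{1}{2}$ ($k{\left(C \right)} = \frac{1}{-1 - 1} = \frac{1}{-2} = - \frac{1}{2}$)
$X = -63$ ($X = - 3 \left(\left(-3\right) \left(-7\right)\right) = \left(-3\right) 21 = -63$)
$\left(X + k{\left(A{\left(-1 \right)} \right)}\right)^{2} = \left(-63 - \frac{1}{2}\right)^{2} = \left(- \frac{127}{2}\right)^{2} = \frac{16129}{4}$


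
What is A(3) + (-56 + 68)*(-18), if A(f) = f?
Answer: -213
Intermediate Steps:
A(3) + (-56 + 68)*(-18) = 3 + (-56 + 68)*(-18) = 3 + 12*(-18) = 3 - 216 = -213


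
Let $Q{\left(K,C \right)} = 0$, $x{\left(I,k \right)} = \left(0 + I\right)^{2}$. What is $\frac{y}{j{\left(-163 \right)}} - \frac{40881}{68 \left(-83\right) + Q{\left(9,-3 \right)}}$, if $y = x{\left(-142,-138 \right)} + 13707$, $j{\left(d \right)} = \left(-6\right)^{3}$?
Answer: $- \frac{45584407}{304776} \approx -149.57$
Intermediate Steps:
$x{\left(I,k \right)} = I^{2}$
$j{\left(d \right)} = -216$
$y = 33871$ ($y = \left(-142\right)^{2} + 13707 = 20164 + 13707 = 33871$)
$\frac{y}{j{\left(-163 \right)}} - \frac{40881}{68 \left(-83\right) + Q{\left(9,-3 \right)}} = \frac{33871}{-216} - \frac{40881}{68 \left(-83\right) + 0} = 33871 \left(- \frac{1}{216}\right) - \frac{40881}{-5644 + 0} = - \frac{33871}{216} - \frac{40881}{-5644} = - \frac{33871}{216} - - \frac{40881}{5644} = - \frac{33871}{216} + \frac{40881}{5644} = - \frac{45584407}{304776}$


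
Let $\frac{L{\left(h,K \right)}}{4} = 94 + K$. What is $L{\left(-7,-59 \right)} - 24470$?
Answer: $-24330$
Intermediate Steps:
$L{\left(h,K \right)} = 376 + 4 K$ ($L{\left(h,K \right)} = 4 \left(94 + K\right) = 376 + 4 K$)
$L{\left(-7,-59 \right)} - 24470 = \left(376 + 4 \left(-59\right)\right) - 24470 = \left(376 - 236\right) - 24470 = 140 - 24470 = -24330$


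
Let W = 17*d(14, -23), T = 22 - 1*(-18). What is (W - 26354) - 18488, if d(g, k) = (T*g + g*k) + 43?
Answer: -40065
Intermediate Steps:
T = 40 (T = 22 + 18 = 40)
d(g, k) = 43 + 40*g + g*k (d(g, k) = (40*g + g*k) + 43 = 43 + 40*g + g*k)
W = 4777 (W = 17*(43 + 40*14 + 14*(-23)) = 17*(43 + 560 - 322) = 17*281 = 4777)
(W - 26354) - 18488 = (4777 - 26354) - 18488 = -21577 - 18488 = -40065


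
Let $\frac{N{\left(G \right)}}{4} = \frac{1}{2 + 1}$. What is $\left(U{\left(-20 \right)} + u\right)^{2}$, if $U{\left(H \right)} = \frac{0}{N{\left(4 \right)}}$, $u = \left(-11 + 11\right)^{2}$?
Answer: $0$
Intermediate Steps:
$u = 0$ ($u = 0^{2} = 0$)
$N{\left(G \right)} = \frac{4}{3}$ ($N{\left(G \right)} = \frac{4}{2 + 1} = \frac{4}{3}$)
$U{\left(H \right)} = 0$ ($U{\left(H \right)} = \frac{0}{\frac{4}{3}} = 0 \cdot \frac{3}{4} = 0$)
$\left(U{\left(-20 \right)} + u\right)^{2} = \left(0 + 0\right)^{2} = 0^{2} = 0$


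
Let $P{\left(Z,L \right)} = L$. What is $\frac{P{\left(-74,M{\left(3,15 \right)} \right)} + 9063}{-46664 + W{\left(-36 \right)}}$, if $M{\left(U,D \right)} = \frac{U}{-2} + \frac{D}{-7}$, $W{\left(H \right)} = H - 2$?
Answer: $- \frac{126831}{653828} \approx -0.19398$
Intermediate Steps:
$W{\left(H \right)} = -2 + H$ ($W{\left(H \right)} = H - 2 = -2 + H$)
$M{\left(U,D \right)} = - \frac{U}{2} - \frac{D}{7}$ ($M{\left(U,D \right)} = U \left(- \frac{1}{2}\right) + D \left(- \frac{1}{7}\right) = - \frac{U}{2} - \frac{D}{7}$)
$\frac{P{\left(-74,M{\left(3,15 \right)} \right)} + 9063}{-46664 + W{\left(-36 \right)}} = \frac{\left(\left(- \frac{1}{2}\right) 3 - \frac{15}{7}\right) + 9063}{-46664 - 38} = \frac{\left(- \frac{3}{2} - \frac{15}{7}\right) + 9063}{-46664 - 38} = \frac{- \frac{51}{14} + 9063}{-46702} = \frac{126831}{14} \left(- \frac{1}{46702}\right) = - \frac{126831}{653828}$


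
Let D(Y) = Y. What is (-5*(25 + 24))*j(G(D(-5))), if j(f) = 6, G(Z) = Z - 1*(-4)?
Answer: -1470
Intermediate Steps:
G(Z) = 4 + Z (G(Z) = Z + 4 = 4 + Z)
(-5*(25 + 24))*j(G(D(-5))) = -5*(25 + 24)*6 = -5*49*6 = -245*6 = -1470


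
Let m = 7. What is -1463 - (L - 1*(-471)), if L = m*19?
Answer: -2067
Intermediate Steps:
L = 133 (L = 7*19 = 133)
-1463 - (L - 1*(-471)) = -1463 - (133 - 1*(-471)) = -1463 - (133 + 471) = -1463 - 1*604 = -1463 - 604 = -2067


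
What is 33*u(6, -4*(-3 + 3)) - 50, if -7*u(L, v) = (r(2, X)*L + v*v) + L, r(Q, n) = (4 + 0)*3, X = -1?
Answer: -2924/7 ≈ -417.71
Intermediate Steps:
r(Q, n) = 12 (r(Q, n) = 4*3 = 12)
u(L, v) = -13*L/7 - v²/7 (u(L, v) = -((12*L + v*v) + L)/7 = -((12*L + v²) + L)/7 = -((v² + 12*L) + L)/7 = -(v² + 13*L)/7 = -13*L/7 - v²/7)
33*u(6, -4*(-3 + 3)) - 50 = 33*(-13/7*6 - 16*(-3 + 3)²/7) - 50 = 33*(-78/7 - (-4*0)²/7) - 50 = 33*(-78/7 - ⅐*0²) - 50 = 33*(-78/7 - ⅐*0) - 50 = 33*(-78/7 + 0) - 50 = 33*(-78/7) - 50 = -2574/7 - 50 = -2924/7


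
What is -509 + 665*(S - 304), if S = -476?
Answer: -519209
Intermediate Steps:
-509 + 665*(S - 304) = -509 + 665*(-476 - 304) = -509 + 665*(-780) = -509 - 518700 = -519209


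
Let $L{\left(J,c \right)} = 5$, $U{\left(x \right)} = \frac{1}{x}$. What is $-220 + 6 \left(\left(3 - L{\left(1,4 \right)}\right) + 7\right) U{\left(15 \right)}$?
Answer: $-218$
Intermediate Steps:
$-220 + 6 \left(\left(3 - L{\left(1,4 \right)}\right) + 7\right) U{\left(15 \right)} = -220 + \frac{6 \left(\left(3 - 5\right) + 7\right)}{15} = -220 + 6 \left(\left(3 - 5\right) + 7\right) \frac{1}{15} = -220 + 6 \left(-2 + 7\right) \frac{1}{15} = -220 + 6 \cdot 5 \cdot \frac{1}{15} = -220 + 30 \cdot \frac{1}{15} = -220 + 2 = -218$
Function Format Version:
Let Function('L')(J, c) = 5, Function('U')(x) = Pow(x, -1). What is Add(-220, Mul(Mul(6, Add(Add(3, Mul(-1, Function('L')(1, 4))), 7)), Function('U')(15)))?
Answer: -218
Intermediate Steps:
Add(-220, Mul(Mul(6, Add(Add(3, Mul(-1, Function('L')(1, 4))), 7)), Function('U')(15))) = Add(-220, Mul(Mul(6, Add(Add(3, Mul(-1, 5)), 7)), Pow(15, -1))) = Add(-220, Mul(Mul(6, Add(Add(3, -5), 7)), Rational(1, 15))) = Add(-220, Mul(Mul(6, Add(-2, 7)), Rational(1, 15))) = Add(-220, Mul(Mul(6, 5), Rational(1, 15))) = Add(-220, Mul(30, Rational(1, 15))) = Add(-220, 2) = -218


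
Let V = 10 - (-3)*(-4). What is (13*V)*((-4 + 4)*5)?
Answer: 0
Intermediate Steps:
V = -2 (V = 10 - 1*12 = 10 - 12 = -2)
(13*V)*((-4 + 4)*5) = (13*(-2))*((-4 + 4)*5) = -0*5 = -26*0 = 0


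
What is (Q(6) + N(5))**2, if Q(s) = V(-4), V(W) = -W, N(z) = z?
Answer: 81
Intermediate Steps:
Q(s) = 4 (Q(s) = -1*(-4) = 4)
(Q(6) + N(5))**2 = (4 + 5)**2 = 9**2 = 81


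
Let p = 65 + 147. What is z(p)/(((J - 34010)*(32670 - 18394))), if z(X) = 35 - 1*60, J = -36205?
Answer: 5/200477868 ≈ 2.4940e-8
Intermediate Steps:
p = 212
z(X) = -25 (z(X) = 35 - 60 = -25)
z(p)/(((J - 34010)*(32670 - 18394))) = -25*1/((-36205 - 34010)*(32670 - 18394)) = -25/((-70215*14276)) = -25/(-1002389340) = -25*(-1/1002389340) = 5/200477868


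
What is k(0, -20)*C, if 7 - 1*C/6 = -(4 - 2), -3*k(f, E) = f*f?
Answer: 0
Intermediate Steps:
k(f, E) = -f²/3 (k(f, E) = -f*f/3 = -f²/3)
C = 54 (C = 42 - (-6)*(4 - 2) = 42 - (-6)*2 = 42 - 6*(-2) = 42 + 12 = 54)
k(0, -20)*C = -⅓*0²*54 = -⅓*0*54 = 0*54 = 0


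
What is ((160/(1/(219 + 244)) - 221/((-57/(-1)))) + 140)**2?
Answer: 17895598841761/3249 ≈ 5.5080e+9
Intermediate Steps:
((160/(1/(219 + 244)) - 221/((-57/(-1)))) + 140)**2 = ((160/(1/463) - 221/((-57*(-1)))) + 140)**2 = ((160/(1/463) - 221/57) + 140)**2 = ((160*463 - 221*1/57) + 140)**2 = ((74080 - 221/57) + 140)**2 = (4222339/57 + 140)**2 = (4230319/57)**2 = 17895598841761/3249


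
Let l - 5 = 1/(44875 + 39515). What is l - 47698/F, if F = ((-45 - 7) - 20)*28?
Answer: 58046279/2025360 ≈ 28.660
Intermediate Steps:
F = -2016 (F = (-52 - 20)*28 = -72*28 = -2016)
l = 421951/84390 (l = 5 + 1/(44875 + 39515) = 5 + 1/84390 = 421951/84390 ≈ 5.0000)
l - 47698/F = 421951/84390 - 47698/(-2016) = 421951/84390 - 47698*(-1/2016) = 421951/84390 + 3407/144 = 58046279/2025360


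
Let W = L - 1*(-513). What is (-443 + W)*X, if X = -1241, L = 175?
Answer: -304045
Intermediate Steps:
W = 688 (W = 175 - 1*(-513) = 175 + 513 = 688)
(-443 + W)*X = (-443 + 688)*(-1241) = 245*(-1241) = -304045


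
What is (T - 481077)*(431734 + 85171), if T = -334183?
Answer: -421411970300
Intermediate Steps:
(T - 481077)*(431734 + 85171) = (-334183 - 481077)*(431734 + 85171) = -815260*516905 = -421411970300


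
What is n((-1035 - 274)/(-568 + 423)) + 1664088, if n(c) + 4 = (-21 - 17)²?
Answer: 1665528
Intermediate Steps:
n(c) = 1440 (n(c) = -4 + (-21 - 17)² = -4 + (-38)² = -4 + 1444 = 1440)
n((-1035 - 274)/(-568 + 423)) + 1664088 = 1440 + 1664088 = 1665528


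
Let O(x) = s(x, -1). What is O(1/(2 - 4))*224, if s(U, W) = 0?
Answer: 0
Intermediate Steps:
O(x) = 0
O(1/(2 - 4))*224 = 0*224 = 0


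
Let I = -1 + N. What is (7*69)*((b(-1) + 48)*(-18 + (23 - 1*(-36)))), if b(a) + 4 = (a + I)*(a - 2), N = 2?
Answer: 871332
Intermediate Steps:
I = 1 (I = -1 + 2 = 1)
b(a) = -4 + (1 + a)*(-2 + a) (b(a) = -4 + (a + 1)*(a - 2) = -4 + (1 + a)*(-2 + a))
(7*69)*((b(-1) + 48)*(-18 + (23 - 1*(-36)))) = (7*69)*(((-6 + (-1)**2 - 1*(-1)) + 48)*(-18 + (23 - 1*(-36)))) = 483*(((-6 + 1 + 1) + 48)*(-18 + (23 + 36))) = 483*((-4 + 48)*(-18 + 59)) = 483*(44*41) = 483*1804 = 871332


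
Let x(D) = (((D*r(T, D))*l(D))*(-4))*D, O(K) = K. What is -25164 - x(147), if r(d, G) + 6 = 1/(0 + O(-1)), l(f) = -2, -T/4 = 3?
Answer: 1184940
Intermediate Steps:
T = -12 (T = -4*3 = -12)
r(d, G) = -7 (r(d, G) = -6 + 1/(0 - 1) = -6 + 1/(-1) = -6 - 1 = -7)
x(D) = -56*D**2 (x(D) = (((D*(-7))*(-2))*(-4))*D = ((-7*D*(-2))*(-4))*D = ((14*D)*(-4))*D = (-56*D)*D = -56*D**2)
-25164 - x(147) = -25164 - (-56)*147**2 = -25164 - (-56)*21609 = -25164 - 1*(-1210104) = -25164 + 1210104 = 1184940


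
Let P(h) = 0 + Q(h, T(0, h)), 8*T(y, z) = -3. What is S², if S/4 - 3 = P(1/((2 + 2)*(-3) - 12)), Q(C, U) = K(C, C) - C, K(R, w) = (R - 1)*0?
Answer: 5329/36 ≈ 148.03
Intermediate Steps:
K(R, w) = 0 (K(R, w) = (-1 + R)*0 = 0)
T(y, z) = -3/8 (T(y, z) = (⅛)*(-3) = -3/8)
Q(C, U) = -C (Q(C, U) = 0 - C = -C)
P(h) = -h (P(h) = 0 - h = -h)
S = 73/6 (S = 12 + 4*(-1/((2 + 2)*(-3) - 12)) = 12 + 4*(-1/(4*(-3) - 12)) = 12 + 4*(-1/(-12 - 12)) = 12 + 4*(-1/(-24)) = 12 + 4*(-1*(-1/24)) = 12 + 4*(1/24) = 12 + ⅙ = 73/6 ≈ 12.167)
S² = (73/6)² = 5329/36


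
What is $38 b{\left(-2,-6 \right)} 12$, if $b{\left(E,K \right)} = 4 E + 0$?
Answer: $-3648$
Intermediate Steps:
$b{\left(E,K \right)} = 4 E$
$38 b{\left(-2,-6 \right)} 12 = 38 \cdot 4 \left(-2\right) 12 = 38 \left(-8\right) 12 = \left(-304\right) 12 = -3648$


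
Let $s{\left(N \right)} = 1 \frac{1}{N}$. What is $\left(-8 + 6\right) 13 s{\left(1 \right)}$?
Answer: $-26$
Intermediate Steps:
$s{\left(N \right)} = \frac{1}{N}$
$\left(-8 + 6\right) 13 s{\left(1 \right)} = \frac{\left(-8 + 6\right) 13}{1} = \left(-2\right) 13 \cdot 1 = \left(-26\right) 1 = -26$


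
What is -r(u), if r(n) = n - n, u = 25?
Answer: 0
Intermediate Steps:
r(n) = 0
-r(u) = -1*0 = 0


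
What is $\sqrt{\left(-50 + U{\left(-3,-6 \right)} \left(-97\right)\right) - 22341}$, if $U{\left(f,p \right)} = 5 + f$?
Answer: $i \sqrt{22585} \approx 150.28 i$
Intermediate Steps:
$\sqrt{\left(-50 + U{\left(-3,-6 \right)} \left(-97\right)\right) - 22341} = \sqrt{\left(-50 + \left(5 - 3\right) \left(-97\right)\right) - 22341} = \sqrt{\left(-50 + 2 \left(-97\right)\right) - 22341} = \sqrt{\left(-50 - 194\right) - 22341} = \sqrt{-244 - 22341} = \sqrt{-22585} = i \sqrt{22585}$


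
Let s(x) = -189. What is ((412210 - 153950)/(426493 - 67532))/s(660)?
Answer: -258260/67843629 ≈ -0.0038067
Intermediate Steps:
((412210 - 153950)/(426493 - 67532))/s(660) = ((412210 - 153950)/(426493 - 67532))/(-189) = (258260/358961)*(-1/189) = -258260/67843629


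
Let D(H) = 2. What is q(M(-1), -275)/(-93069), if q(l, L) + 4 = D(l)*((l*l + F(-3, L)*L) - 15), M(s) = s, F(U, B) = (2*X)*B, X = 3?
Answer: -907468/93069 ≈ -9.7505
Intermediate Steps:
F(U, B) = 6*B (F(U, B) = (2*3)*B = 6*B)
q(l, L) = -34 + 2*l² + 12*L² (q(l, L) = -4 + 2*((l*l + (6*L)*L) - 15) = -4 + 2*((l² + 6*L²) - 15) = -4 + 2*(-15 + l² + 6*L²) = -4 + (-30 + 2*l² + 12*L²) = -34 + 2*l² + 12*L²)
q(M(-1), -275)/(-93069) = (-34 + 2*(-1)² + 12*(-275)²)/(-93069) = (-34 + 2*1 + 12*75625)*(-1/93069) = (-34 + 2 + 907500)*(-1/93069) = 907468*(-1/93069) = -907468/93069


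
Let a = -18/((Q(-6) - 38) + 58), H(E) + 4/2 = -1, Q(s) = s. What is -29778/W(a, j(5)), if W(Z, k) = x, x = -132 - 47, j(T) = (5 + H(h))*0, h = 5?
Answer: 29778/179 ≈ 166.36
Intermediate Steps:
H(E) = -3 (H(E) = -2 - 1 = -3)
j(T) = 0 (j(T) = (5 - 3)*0 = 2*0 = 0)
a = -9/7 (a = -18/((-6 - 38) + 58) = -18/(-44 + 58) = -18/14 = -18*1/14 = -9/7 ≈ -1.2857)
x = -179
W(Z, k) = -179
-29778/W(a, j(5)) = -29778/(-179) = -29778*(-1/179) = 29778/179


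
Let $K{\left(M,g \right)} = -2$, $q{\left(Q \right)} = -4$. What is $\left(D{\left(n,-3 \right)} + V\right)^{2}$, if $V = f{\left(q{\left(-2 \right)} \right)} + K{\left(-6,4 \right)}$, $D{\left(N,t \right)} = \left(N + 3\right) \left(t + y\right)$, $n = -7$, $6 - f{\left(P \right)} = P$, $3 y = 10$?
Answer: $\frac{400}{9} \approx 44.444$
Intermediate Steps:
$y = \frac{10}{3}$ ($y = \frac{1}{3} \cdot 10 = \frac{10}{3} \approx 3.3333$)
$f{\left(P \right)} = 6 - P$
$D{\left(N,t \right)} = \left(3 + N\right) \left(\frac{10}{3} + t\right)$ ($D{\left(N,t \right)} = \left(N + 3\right) \left(t + \frac{10}{3}\right) = \left(3 + N\right) \left(\frac{10}{3} + t\right)$)
$V = 8$ ($V = \left(6 - -4\right) - 2 = \left(6 + 4\right) - 2 = 10 - 2 = 8$)
$\left(D{\left(n,-3 \right)} + V\right)^{2} = \left(\left(10 + 3 \left(-3\right) + \frac{10}{3} \left(-7\right) - -21\right) + 8\right)^{2} = \left(\left(10 - 9 - \frac{70}{3} + 21\right) + 8\right)^{2} = \left(- \frac{4}{3} + 8\right)^{2} = \left(\frac{20}{3}\right)^{2} = \frac{400}{9}$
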